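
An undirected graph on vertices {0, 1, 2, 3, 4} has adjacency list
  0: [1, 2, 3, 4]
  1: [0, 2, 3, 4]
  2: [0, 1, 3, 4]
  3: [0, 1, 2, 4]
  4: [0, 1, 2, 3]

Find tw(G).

4

A width-4 tree decomposition is:
Bags: B1 = {0, 1, 2, 3, 4}
Tree: (single bag)
With just one bag of size 5, the width is 5 − 1 = 4, so tw(G) ≤ 4. Conversely, {0, 1, 2, 3, 4} is a clique of size 5, and the vertices of any clique must share a bag in every tree decomposition; so some bag has ≥ 5 vertices and tw(G) ≥ 4. Hence tw(G) = 4 exactly.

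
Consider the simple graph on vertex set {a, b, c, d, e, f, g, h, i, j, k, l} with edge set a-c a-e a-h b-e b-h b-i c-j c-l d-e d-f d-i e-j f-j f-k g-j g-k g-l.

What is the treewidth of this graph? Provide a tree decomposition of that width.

Each bag holds 4 vertices, so the decomposition has width 3, which upper-bounds the treewidth. For the lower bound: the 4 vertex sets {b,h,i}, {d}, {e}, {a,c,f,j} are disjoint, each induces a connected subgraph, and every pair is joined by at least one edge of G. Contracting each set to a single vertex therefore yields K_{4} as a minor, and since treewidth is minor-monotone, tw(G) ≥ tw(K_{4}) = 3. Therefore the treewidth is 3.

Treewidth 3.
One such decomposition:
Bags: B1 = {b, d, h, i}  B2 = {b, d, e, h}  B3 = {a, d, e, h}  B4 = {a, d, e, f}  B5 = {a, e, f, j}  B6 = {a, c, f, j}  B7 = {c, f, j, k}  B8 = {c, g, j, k}  B9 = {c, g, k, l}
Tree: B1–B2, B2–B3, B3–B4, B4–B5, B5–B6, B6–B7, B7–B8, B8–B9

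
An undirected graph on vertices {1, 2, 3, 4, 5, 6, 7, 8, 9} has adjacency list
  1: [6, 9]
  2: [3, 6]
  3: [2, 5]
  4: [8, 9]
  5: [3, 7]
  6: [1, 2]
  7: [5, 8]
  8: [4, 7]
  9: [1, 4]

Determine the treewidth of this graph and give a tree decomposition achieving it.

The largest bag has 3 vertices, giving width 2; this decomposition certifies tw(G) ≤ 2. The edges 5–7–8–4–9–1–6–2–3–5 form a cycle, so G is not a tree and its treewidth is at least 2. Combining the bounds, tw(G) = 2.

Treewidth 2.
One such decomposition:
Bags: B1 = {5, 7, 8}  B2 = {4, 5, 8}  B3 = {4, 5, 9}  B4 = {1, 5, 9}  B5 = {1, 5, 6}  B6 = {2, 5, 6}  B7 = {2, 3, 5}
Tree: B1–B2, B2–B3, B3–B4, B4–B5, B5–B6, B6–B7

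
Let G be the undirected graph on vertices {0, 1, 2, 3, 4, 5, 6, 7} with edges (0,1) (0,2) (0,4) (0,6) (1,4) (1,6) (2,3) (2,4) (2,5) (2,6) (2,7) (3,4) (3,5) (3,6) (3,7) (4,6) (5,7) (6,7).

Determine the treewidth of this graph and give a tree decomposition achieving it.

Treewidth 3.
Bags: B1 = {2, 3, 6, 7}  B2 = {2, 3, 4, 6}  B3 = {2, 3, 5, 7}  B4 = {0, 2, 4, 6}  B5 = {0, 1, 4, 6}
Tree: B1–B2, B1–B3, B2–B4, B4–B5

The largest bag has 4 vertices, giving width 3; this decomposition certifies tw(G) ≤ 3. For the lower bound, the 4 vertices {0, 1, 4, 6} are pairwise adjacent, and any tree decomposition puts a clique entirely inside one bag — forcing width ≥ 3. Hence tw(G) = 3 exactly.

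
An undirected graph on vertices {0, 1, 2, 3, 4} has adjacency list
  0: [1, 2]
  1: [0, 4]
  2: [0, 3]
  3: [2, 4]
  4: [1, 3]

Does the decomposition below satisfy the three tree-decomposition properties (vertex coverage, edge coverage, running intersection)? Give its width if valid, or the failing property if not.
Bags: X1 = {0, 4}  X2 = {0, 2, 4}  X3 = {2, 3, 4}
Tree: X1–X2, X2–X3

A tree decomposition must satisfy three properties: every vertex lies in some bag; for every edge, both endpoints lie together in some bag; and for every vertex, the bags containing it form a connected subtree. Here vertex 1 appears in no bag, so the decomposition is invalid.

No — vertex 1 appears in no bag.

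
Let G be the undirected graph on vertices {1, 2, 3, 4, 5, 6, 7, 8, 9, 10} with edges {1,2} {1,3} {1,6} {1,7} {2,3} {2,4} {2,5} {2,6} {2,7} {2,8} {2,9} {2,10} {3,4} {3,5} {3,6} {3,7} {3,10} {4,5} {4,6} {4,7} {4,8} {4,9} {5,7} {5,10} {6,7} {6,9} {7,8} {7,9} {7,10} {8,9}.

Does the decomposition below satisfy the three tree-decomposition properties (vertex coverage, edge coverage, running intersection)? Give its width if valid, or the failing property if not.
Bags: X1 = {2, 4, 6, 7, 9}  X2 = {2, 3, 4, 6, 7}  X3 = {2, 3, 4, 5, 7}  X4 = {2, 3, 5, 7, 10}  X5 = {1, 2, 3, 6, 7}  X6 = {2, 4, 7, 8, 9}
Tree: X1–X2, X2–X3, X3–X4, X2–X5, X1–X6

Every vertex of G appears in some bag (union = {1, 2, 3, 4, 5, 6, 7, 8, 9, 10}); every edge is covered by a bag; and for each vertex v the set of bags containing v is connected in the bag tree. The decomposition is therefore valid. The largest bag has 5 vertices, so the width is 4.

Yes; width 4.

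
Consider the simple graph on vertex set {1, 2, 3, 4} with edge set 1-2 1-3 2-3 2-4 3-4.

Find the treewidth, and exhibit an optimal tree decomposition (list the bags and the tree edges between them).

Each bag holds 3 vertices, so the decomposition has width 2, which upper-bounds the treewidth. For the lower bound, the 3 vertices {1, 2, 3} are pairwise adjacent, and any tree decomposition puts a clique entirely inside one bag — forcing width ≥ 2. Combining the bounds, tw(G) = 2.

Treewidth 2.
One optimal decomposition is:
Bags: B1 = {2, 3, 4}  B2 = {1, 2, 3}
Tree: B1–B2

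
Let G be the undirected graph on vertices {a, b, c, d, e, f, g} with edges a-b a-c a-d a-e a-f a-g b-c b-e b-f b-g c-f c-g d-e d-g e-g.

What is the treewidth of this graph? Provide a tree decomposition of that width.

Every bag has size at most 4, so the width is 4 − 1 = 3 and tw(G) ≤ 3. Conversely, {a, d, e, g} is a clique of size 4, and the vertices of any clique must share a bag in every tree decomposition; so some bag has ≥ 4 vertices and tw(G) ≥ 3. Hence tw(G) = 3 exactly.

Treewidth 3.
Bags: B1 = {a, b, c, g}  B2 = {a, b, e, g}  B3 = {a, d, e, g}  B4 = {a, b, c, f}
Tree: B1–B2, B2–B3, B1–B4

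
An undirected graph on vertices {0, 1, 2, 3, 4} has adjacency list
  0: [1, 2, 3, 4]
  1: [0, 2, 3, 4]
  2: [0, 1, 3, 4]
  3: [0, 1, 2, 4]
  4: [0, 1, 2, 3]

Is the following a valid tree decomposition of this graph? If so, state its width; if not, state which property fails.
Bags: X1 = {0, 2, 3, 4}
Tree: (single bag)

A tree decomposition must satisfy three properties: every vertex lies in some bag; for every edge, both endpoints lie together in some bag; and for every vertex, the bags containing it form a connected subtree. Here vertex 1 appears in no bag, so the decomposition is invalid.

No — vertex 1 appears in no bag.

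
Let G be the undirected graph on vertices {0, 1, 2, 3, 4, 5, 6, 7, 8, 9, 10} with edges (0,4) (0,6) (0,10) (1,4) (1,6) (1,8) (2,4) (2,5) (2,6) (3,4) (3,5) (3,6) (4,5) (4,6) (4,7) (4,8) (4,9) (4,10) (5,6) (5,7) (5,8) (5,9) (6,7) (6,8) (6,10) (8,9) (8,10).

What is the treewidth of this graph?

3

A width-3 tree decomposition is:
Bags: B1 = {4, 5, 6, 8}  B2 = {4, 5, 8, 9}  B3 = {4, 5, 6, 7}  B4 = {2, 4, 5, 6}  B5 = {4, 6, 8, 10}  B6 = {3, 4, 5, 6}  B7 = {1, 4, 6, 8}  B8 = {0, 4, 6, 10}
Tree: B1–B2, B1–B3, B3–B4, B1–B5, B4–B6, B5–B7, B5–B8
Every bag has size at most 4, so the width is 4 − 1 = 3 and tw(G) ≤ 3. For the lower bound, the 4 vertices {4, 5, 8, 9} are pairwise adjacent, and any tree decomposition puts a clique entirely inside one bag — forcing width ≥ 3. Hence tw(G) = 3 exactly.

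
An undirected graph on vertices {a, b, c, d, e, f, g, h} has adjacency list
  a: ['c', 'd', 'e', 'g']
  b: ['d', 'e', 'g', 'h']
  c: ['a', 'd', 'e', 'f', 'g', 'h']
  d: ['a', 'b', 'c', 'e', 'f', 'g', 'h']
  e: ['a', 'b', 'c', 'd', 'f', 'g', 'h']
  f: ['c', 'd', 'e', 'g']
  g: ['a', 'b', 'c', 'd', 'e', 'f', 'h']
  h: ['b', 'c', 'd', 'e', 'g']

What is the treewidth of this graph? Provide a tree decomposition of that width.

Every bag has size at most 5, so the width is 5 − 1 = 4 and tw(G) ≤ 4. On the other hand G contains the 5-clique {c, d, e, g, h}. A clique must lie in a single bag of any decomposition, so no decomposition can have width below 4. Combining the bounds, tw(G) = 4.

Treewidth 4.
One such decomposition:
Bags: B1 = {c, d, e, g, h}  B2 = {b, d, e, g, h}  B3 = {c, d, e, f, g}  B4 = {a, c, d, e, g}
Tree: B1–B2, B1–B3, B1–B4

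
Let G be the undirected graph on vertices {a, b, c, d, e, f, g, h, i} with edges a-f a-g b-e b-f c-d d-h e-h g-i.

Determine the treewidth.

1

A width-1 tree decomposition is:
Bags: B1 = {c, d}  B2 = {d, h}  B3 = {e, h}  B4 = {b, e}  B5 = {b, f}  B6 = {a, f}  B7 = {a, g}  B8 = {g, i}
Tree: B1–B2, B2–B3, B3–B4, B4–B5, B5–B6, B6–B7, B7–B8
Each bag holds 2 vertices, so the decomposition has width 1, which upper-bounds the treewidth. G has an edge, so its treewidth is at least 1. Combining the bounds, tw(G) = 1.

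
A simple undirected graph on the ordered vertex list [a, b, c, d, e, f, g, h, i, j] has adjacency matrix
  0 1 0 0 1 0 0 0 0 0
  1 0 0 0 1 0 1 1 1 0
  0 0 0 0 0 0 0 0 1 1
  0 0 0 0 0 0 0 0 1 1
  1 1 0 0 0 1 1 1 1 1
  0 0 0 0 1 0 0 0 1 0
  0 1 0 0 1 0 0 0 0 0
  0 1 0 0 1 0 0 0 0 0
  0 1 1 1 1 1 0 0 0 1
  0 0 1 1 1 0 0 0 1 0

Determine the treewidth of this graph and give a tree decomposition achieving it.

Each bag holds 3 vertices, so the decomposition has width 2, which upper-bounds the treewidth. For the lower bound, the 3 vertices {d, i, j} are pairwise adjacent, and any tree decomposition puts a clique entirely inside one bag — forcing width ≥ 2. The upper and lower bounds meet at 2, so that is the treewidth.

Treewidth 2.
Bags: B1 = {b, e, i}  B2 = {b, e, h}  B3 = {e, f, i}  B4 = {b, e, g}  B5 = {e, i, j}  B6 = {a, b, e}  B7 = {c, i, j}  B8 = {d, i, j}
Tree: B1–B2, B1–B3, B1–B4, B1–B5, B2–B6, B5–B7, B5–B8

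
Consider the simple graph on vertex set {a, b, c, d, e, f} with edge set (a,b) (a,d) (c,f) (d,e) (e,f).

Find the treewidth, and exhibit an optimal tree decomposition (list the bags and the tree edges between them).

Treewidth 1.
One such decomposition:
Bags: B1 = {c, f}  B2 = {e, f}  B3 = {d, e}  B4 = {a, d}  B5 = {a, b}
Tree: B1–B2, B2–B3, B3–B4, B4–B5

Each bag holds 2 vertices, so the decomposition has width 1, which upper-bounds the treewidth. Since G has at least one edge (e.g. c–f), it is not an edgeless graph, so tw(G) ≥ 1. Combining the bounds, tw(G) = 1.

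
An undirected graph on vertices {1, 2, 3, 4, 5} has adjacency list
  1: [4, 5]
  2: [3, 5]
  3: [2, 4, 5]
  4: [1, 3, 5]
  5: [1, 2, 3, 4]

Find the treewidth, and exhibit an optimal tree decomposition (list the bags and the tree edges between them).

Treewidth 2.
One such decomposition:
Bags: B1 = {3, 4, 5}  B2 = {2, 3, 5}  B3 = {1, 4, 5}
Tree: B1–B2, B1–B3

Each bag holds 3 vertices, so the decomposition has width 2, which upper-bounds the treewidth. On the other hand G contains the 3-clique {1, 4, 5}. A clique must lie in a single bag of any decomposition, so no decomposition can have width below 2. Combining the bounds, tw(G) = 2.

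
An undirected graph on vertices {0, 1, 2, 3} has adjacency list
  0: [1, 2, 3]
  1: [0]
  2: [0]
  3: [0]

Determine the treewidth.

1

A width-1 tree decomposition is:
Bags: B1 = {0, 2}  B2 = {0, 3}  B3 = {0, 1}
Tree: B1–B2, B1–B3
Each bag holds 2 vertices, so the decomposition has width 1, which upper-bounds the treewidth. Any graph with an edge has treewidth ≥ 1, and G has the edge 2–0. Hence tw(G) = 1 exactly.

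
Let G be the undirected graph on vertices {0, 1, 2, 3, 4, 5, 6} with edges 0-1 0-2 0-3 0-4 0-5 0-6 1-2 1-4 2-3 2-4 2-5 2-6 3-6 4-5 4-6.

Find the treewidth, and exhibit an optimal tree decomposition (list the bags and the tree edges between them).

The largest bag has 4 vertices, giving width 3; this decomposition certifies tw(G) ≤ 3. For the lower bound, the 4 vertices {0, 2, 3, 6} are pairwise adjacent, and any tree decomposition puts a clique entirely inside one bag — forcing width ≥ 3. Combining the bounds, tw(G) = 3.

Treewidth 3.
One optimal decomposition is:
Bags: B1 = {0, 2, 4, 6}  B2 = {0, 2, 3, 6}  B3 = {0, 2, 4, 5}  B4 = {0, 1, 2, 4}
Tree: B1–B2, B1–B3, B3–B4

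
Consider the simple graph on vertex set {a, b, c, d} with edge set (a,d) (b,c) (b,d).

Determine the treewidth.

1

A width-1 tree decomposition is:
Bags: B1 = {b, d}  B2 = {b, c}  B3 = {a, d}
Tree: B1–B2, B1–B3
Every bag has size at most 2, so the width is 2 − 1 = 1 and tw(G) ≤ 1. Since G has at least one edge (e.g. b–d), it is not an edgeless graph, so tw(G) ≥ 1. The upper and lower bounds meet at 1, so that is the treewidth.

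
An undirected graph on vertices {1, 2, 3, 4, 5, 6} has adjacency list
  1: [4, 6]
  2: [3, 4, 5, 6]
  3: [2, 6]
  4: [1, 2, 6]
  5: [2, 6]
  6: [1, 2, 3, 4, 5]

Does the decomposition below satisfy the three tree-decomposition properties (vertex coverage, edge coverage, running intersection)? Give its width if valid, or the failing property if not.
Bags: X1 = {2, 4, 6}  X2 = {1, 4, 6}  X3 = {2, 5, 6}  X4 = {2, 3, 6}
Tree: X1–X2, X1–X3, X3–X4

Yes; width 2.

Every vertex of G appears in some bag (union = {1, 2, 3, 4, 5, 6}); every edge is covered by a bag; and for each vertex v the set of bags containing v is connected in the bag tree. The decomposition is therefore valid. The largest bag has 3 vertices, so the width is 2.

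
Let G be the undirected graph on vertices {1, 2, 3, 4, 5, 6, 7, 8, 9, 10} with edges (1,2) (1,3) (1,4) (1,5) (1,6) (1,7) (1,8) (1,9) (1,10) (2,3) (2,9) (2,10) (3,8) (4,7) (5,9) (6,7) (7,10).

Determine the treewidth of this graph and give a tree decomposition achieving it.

Treewidth 2.
Bags: B1 = {1, 2, 10}  B2 = {1, 2, 9}  B3 = {1, 5, 9}  B4 = {1, 2, 3}  B5 = {1, 7, 10}  B6 = {1, 6, 7}  B7 = {1, 3, 8}  B8 = {1, 4, 7}
Tree: B1–B2, B2–B3, B2–B4, B1–B5, B5–B6, B4–B7, B5–B8

The largest bag has 3 vertices, giving width 2; this decomposition certifies tw(G) ≤ 2. On the other hand G contains the 3-clique {1, 2, 9}. A clique must lie in a single bag of any decomposition, so no decomposition can have width below 2. Hence tw(G) = 2 exactly.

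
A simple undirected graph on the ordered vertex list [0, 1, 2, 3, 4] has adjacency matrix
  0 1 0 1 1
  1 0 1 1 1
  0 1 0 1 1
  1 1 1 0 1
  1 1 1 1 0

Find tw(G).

3

A width-3 tree decomposition is:
Bags: B1 = {1, 2, 3, 4}  B2 = {0, 1, 3, 4}
Tree: B1–B2
Each bag holds 4 vertices, so the decomposition has width 3, which upper-bounds the treewidth. On the other hand G contains the 4-clique {0, 1, 3, 4}. A clique must lie in a single bag of any decomposition, so no decomposition can have width below 3. Therefore the treewidth is 3.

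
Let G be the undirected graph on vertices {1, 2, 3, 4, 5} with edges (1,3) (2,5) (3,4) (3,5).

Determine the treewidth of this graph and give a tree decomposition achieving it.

The largest bag has 2 vertices, giving width 1; this decomposition certifies tw(G) ≤ 1. G has an edge, so its treewidth is at least 1. Therefore the treewidth is 1.

Treewidth 1.
One optimal decomposition is:
Bags: B1 = {3, 4}  B2 = {3, 5}  B3 = {1, 3}  B4 = {2, 5}
Tree: B1–B2, B2–B3, B2–B4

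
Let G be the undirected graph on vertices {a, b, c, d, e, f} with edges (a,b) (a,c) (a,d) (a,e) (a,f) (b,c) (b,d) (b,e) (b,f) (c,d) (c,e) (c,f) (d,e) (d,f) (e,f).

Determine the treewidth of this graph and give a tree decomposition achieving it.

A single bag containing all 6 vertices is trivially a valid decomposition of width 5. On the other hand G contains the 6-clique {a, b, c, d, e, f}. A clique must lie in a single bag of any decomposition, so no decomposition can have width below 5. The upper and lower bounds meet at 5, so that is the treewidth.

Treewidth 5.
One optimal decomposition is:
Bags: B1 = {a, b, c, d, e, f}
Tree: (single bag)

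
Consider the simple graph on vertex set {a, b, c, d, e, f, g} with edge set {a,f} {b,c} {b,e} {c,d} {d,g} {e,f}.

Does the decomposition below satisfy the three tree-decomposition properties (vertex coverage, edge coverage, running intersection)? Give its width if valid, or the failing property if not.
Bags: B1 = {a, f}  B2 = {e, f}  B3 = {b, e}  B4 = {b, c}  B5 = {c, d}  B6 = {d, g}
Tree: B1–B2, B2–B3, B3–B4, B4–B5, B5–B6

Every vertex of G appears in some bag (union = {a, b, c, d, e, f, g}); every edge is covered by a bag; and for each vertex v the set of bags containing v is connected in the bag tree. The decomposition is therefore valid. The largest bag has 2 vertices, so the width is 1.

Yes; width 1.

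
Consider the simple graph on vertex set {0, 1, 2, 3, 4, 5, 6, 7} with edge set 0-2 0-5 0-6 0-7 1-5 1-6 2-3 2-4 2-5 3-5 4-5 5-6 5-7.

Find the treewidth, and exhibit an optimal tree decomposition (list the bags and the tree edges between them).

Treewidth 2.
One such decomposition:
Bags: B1 = {0, 5, 7}  B2 = {0, 2, 5}  B3 = {0, 5, 6}  B4 = {2, 4, 5}  B5 = {1, 5, 6}  B6 = {2, 3, 5}
Tree: B1–B2, B1–B3, B2–B4, B3–B5, B2–B6

The largest bag has 3 vertices, giving width 2; this decomposition certifies tw(G) ≤ 2. For the lower bound, the 3 vertices {0, 2, 5} are pairwise adjacent, and any tree decomposition puts a clique entirely inside one bag — forcing width ≥ 2. Hence tw(G) = 2 exactly.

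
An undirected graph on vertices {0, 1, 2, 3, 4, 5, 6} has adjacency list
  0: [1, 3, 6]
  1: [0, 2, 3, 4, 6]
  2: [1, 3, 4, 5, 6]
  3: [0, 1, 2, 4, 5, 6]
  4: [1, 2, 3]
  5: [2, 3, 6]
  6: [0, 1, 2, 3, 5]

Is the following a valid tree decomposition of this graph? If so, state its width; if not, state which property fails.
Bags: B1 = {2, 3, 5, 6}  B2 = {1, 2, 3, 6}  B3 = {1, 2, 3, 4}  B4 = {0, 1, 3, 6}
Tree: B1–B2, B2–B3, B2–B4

Yes; width 3.

Every vertex of G appears in some bag (union = {0, 1, 2, 3, 4, 5, 6}); every edge is covered by a bag; and for each vertex v the set of bags containing v is connected in the bag tree. The decomposition is therefore valid. The largest bag has 4 vertices, so the width is 3.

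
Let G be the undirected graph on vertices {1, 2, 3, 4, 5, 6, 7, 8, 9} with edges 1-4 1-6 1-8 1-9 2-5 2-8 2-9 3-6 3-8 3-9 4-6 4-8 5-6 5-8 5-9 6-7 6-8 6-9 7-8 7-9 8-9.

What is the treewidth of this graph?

3

A width-3 tree decomposition is:
Bags: B1 = {5, 6, 8, 9}  B2 = {1, 6, 8, 9}  B3 = {6, 7, 8, 9}  B4 = {3, 6, 8, 9}  B5 = {1, 4, 6, 8}  B6 = {2, 5, 8, 9}
Tree: B1–B2, B1–B3, B3–B4, B2–B5, B1–B6
Each bag holds 4 vertices, so the decomposition has width 3, which upper-bounds the treewidth. Conversely, {2, 5, 8, 9} is a clique of size 4, and the vertices of any clique must share a bag in every tree decomposition; so some bag has ≥ 4 vertices and tw(G) ≥ 3. Hence tw(G) = 3 exactly.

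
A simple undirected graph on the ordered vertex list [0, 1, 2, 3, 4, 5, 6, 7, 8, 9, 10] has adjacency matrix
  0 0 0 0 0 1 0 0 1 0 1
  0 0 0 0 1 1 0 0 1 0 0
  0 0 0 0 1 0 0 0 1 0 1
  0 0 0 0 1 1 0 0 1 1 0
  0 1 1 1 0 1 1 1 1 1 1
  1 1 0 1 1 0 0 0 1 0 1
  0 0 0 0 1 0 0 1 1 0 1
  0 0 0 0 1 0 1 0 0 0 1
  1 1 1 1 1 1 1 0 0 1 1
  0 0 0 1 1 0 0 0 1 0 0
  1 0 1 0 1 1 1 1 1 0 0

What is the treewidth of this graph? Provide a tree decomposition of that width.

Every bag has size at most 4, so the width is 4 − 1 = 3 and tw(G) ≤ 3. For the lower bound, the 4 vertices {0, 5, 8, 10} are pairwise adjacent, and any tree decomposition puts a clique entirely inside one bag — forcing width ≥ 3. Combining the bounds, tw(G) = 3.

Treewidth 3.
Bags: B1 = {0, 5, 8, 10}  B2 = {4, 5, 8, 10}  B3 = {2, 4, 8, 10}  B4 = {3, 4, 5, 8}  B5 = {4, 6, 8, 10}  B6 = {4, 6, 7, 10}  B7 = {3, 4, 8, 9}  B8 = {1, 4, 5, 8}
Tree: B1–B2, B2–B3, B2–B4, B2–B5, B5–B6, B4–B7, B4–B8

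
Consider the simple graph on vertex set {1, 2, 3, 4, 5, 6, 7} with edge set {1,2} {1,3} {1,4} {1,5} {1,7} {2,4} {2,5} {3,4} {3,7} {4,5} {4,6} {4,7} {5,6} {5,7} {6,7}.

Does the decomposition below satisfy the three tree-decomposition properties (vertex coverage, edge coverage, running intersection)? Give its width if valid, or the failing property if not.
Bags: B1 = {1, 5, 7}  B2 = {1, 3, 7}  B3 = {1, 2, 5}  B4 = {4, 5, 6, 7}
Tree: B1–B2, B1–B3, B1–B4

A tree decomposition must satisfy three properties: every vertex lies in some bag; for every edge, both endpoints lie together in some bag; and for every vertex, the bags containing it form a connected subtree. Here edge (4,1) lies in no bag, so the decomposition is invalid.

No — edge (4,1) lies in no bag.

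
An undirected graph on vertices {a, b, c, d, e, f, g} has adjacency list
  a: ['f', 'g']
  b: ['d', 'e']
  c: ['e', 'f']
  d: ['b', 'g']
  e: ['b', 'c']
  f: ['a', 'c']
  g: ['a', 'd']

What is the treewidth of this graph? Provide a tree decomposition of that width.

Treewidth 2.
Bags: B1 = {b, c, e}  B2 = {b, c, d}  B3 = {c, d, g}  B4 = {a, c, g}  B5 = {a, c, f}
Tree: B1–B2, B2–B3, B3–B4, B4–B5

The largest bag has 3 vertices, giving width 2; this decomposition certifies tw(G) ≤ 2. Since c–e–b–d–g–a–f–c is a cycle in G, G is not acyclic. Forests are exactly the graphs of treewidth ≤ 1, so tw(G) ≥ 2. Combining the bounds, tw(G) = 2.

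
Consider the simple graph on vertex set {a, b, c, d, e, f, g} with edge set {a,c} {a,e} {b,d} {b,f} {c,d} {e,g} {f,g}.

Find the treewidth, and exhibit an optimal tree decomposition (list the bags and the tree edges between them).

Each bag holds 3 vertices, so the decomposition has width 2, which upper-bounds the treewidth. For the lower bound, G contains the cycle c–a–e–g–f–b–d–c, so G is not a forest; only forests have treewidth ≤ 1, hence tw(G) ≥ 2. Hence tw(G) = 2 exactly.

Treewidth 2.
One such decomposition:
Bags: B1 = {a, c, e}  B2 = {c, e, g}  B3 = {c, f, g}  B4 = {b, c, f}  B5 = {b, c, d}
Tree: B1–B2, B2–B3, B3–B4, B4–B5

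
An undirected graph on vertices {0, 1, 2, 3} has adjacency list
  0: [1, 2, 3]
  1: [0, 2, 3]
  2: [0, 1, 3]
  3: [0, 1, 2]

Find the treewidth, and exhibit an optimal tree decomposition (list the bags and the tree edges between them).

Treewidth 3.
Bags: B1 = {0, 1, 2, 3}
Tree: (single bag)

With just one bag of size 4, the width is 4 − 1 = 3, so tw(G) ≤ 3. Conversely, {0, 1, 2, 3} is a clique of size 4, and the vertices of any clique must share a bag in every tree decomposition; so some bag has ≥ 4 vertices and tw(G) ≥ 3. Therefore the treewidth is 3.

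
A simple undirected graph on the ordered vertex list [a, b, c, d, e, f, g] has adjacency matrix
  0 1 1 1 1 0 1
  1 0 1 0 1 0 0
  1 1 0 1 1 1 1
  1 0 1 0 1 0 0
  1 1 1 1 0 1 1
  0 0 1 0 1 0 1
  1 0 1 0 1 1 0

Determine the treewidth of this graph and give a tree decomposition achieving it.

Every bag has size at most 4, so the width is 4 − 1 = 3 and tw(G) ≤ 3. Conversely, {a, c, d, e} is a clique of size 4, and the vertices of any clique must share a bag in every tree decomposition; so some bag has ≥ 4 vertices and tw(G) ≥ 3. Hence tw(G) = 3 exactly.

Treewidth 3.
One such decomposition:
Bags: B1 = {a, c, d, e}  B2 = {a, c, e, g}  B3 = {c, e, f, g}  B4 = {a, b, c, e}
Tree: B1–B2, B2–B3, B1–B4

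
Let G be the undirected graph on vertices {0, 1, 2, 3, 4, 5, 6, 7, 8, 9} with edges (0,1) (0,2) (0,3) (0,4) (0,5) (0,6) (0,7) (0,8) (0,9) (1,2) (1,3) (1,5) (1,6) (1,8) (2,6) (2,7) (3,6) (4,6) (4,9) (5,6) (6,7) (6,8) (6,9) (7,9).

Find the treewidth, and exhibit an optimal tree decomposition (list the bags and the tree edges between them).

Treewidth 3.
Bags: B1 = {0, 2, 6, 7}  B2 = {0, 1, 2, 6}  B3 = {0, 6, 7, 9}  B4 = {0, 1, 6, 8}  B5 = {0, 1, 5, 6}  B6 = {0, 4, 6, 9}  B7 = {0, 1, 3, 6}
Tree: B1–B2, B1–B3, B2–B4, B2–B5, B3–B6, B4–B7

The largest bag has 4 vertices, giving width 3; this decomposition certifies tw(G) ≤ 3. On the other hand G contains the 4-clique {0, 1, 6, 8}. A clique must lie in a single bag of any decomposition, so no decomposition can have width below 3. Combining the bounds, tw(G) = 3.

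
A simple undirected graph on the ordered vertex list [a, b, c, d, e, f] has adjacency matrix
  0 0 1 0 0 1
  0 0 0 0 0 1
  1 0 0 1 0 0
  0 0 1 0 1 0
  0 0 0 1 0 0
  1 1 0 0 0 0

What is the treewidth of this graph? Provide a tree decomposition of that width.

Treewidth 1.
Bags: B1 = {d, e}  B2 = {c, d}  B3 = {a, c}  B4 = {a, f}  B5 = {b, f}
Tree: B1–B2, B2–B3, B3–B4, B4–B5

Each bag holds 2 vertices, so the decomposition has width 1, which upper-bounds the treewidth. G has an edge, so its treewidth is at least 1. Hence tw(G) = 1 exactly.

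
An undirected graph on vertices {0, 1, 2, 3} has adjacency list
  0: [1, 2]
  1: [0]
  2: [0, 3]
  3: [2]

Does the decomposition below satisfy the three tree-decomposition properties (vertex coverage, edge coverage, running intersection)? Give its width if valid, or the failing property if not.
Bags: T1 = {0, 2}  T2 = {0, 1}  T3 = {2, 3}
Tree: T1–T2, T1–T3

Checking the three conditions: (i) the bags cover all of {0, 1, 2, 3}; (ii) for each edge, some bag contains both endpoints; (iii) the bags containing any fixed vertex form a subtree. All hold, so the decomposition is valid with width 2 − 1 = 1.

Yes; width 1.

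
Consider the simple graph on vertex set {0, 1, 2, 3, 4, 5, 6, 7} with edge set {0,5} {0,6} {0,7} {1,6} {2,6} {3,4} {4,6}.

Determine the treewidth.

A width-1 tree decomposition is:
Bags: B1 = {2, 6}  B2 = {0, 6}  B3 = {4, 6}  B4 = {3, 4}  B5 = {0, 5}  B6 = {1, 6}  B7 = {0, 7}
Tree: B1–B2, B1–B3, B3–B4, B2–B5, B3–B6, B5–B7
The largest bag has 2 vertices, giving width 1; this decomposition certifies tw(G) ≤ 1. Any graph with an edge has treewidth ≥ 1, and G has the edge 2–6. Hence tw(G) = 1 exactly.

1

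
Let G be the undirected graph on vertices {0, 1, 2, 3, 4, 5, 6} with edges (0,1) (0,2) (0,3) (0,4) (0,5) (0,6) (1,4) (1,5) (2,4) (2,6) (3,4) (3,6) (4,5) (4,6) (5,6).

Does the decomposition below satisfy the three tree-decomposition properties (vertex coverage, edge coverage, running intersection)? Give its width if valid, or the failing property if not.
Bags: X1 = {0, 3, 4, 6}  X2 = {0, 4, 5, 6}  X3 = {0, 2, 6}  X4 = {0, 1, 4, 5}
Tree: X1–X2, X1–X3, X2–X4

No — edge (4,2) lies in no bag.

A tree decomposition must satisfy three properties: every vertex lies in some bag; for every edge, both endpoints lie together in some bag; and for every vertex, the bags containing it form a connected subtree. Here edge (4,2) lies in no bag, so the decomposition is invalid.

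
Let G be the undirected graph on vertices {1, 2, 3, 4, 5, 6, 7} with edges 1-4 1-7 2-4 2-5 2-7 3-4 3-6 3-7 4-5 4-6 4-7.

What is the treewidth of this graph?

A width-2 tree decomposition is:
Bags: B1 = {2, 4, 5}  B2 = {2, 4, 7}  B3 = {3, 4, 7}  B4 = {1, 4, 7}  B5 = {3, 4, 6}
Tree: B1–B2, B2–B3, B3–B4, B3–B5
The largest bag has 3 vertices, giving width 2; this decomposition certifies tw(G) ≤ 2. Conversely, {2, 4, 5} is a clique of size 3, and the vertices of any clique must share a bag in every tree decomposition; so some bag has ≥ 3 vertices and tw(G) ≥ 2. The upper and lower bounds meet at 2, so that is the treewidth.

2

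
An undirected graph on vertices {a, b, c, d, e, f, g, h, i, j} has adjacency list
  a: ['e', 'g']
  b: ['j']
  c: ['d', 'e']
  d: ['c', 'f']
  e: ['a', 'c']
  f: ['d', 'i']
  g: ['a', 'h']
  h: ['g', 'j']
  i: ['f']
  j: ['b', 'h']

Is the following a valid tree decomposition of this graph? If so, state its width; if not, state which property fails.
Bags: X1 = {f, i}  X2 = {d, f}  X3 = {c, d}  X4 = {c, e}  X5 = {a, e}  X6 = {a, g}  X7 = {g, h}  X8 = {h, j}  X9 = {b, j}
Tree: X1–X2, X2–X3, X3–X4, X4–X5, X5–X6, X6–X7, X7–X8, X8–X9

Yes; width 1.

Vertex coverage: the bags together contain {a, b, c, d, e, f, g, h, i, j}, the full vertex set. Edge coverage: each edge of G has both endpoints in at least one bag. Running intersection: for every vertex, the bags containing it form a connected subtree. All three properties hold, so this is a valid tree decomposition of width max|bag| − 1 = 1, and hence tw(G) ≤ 1.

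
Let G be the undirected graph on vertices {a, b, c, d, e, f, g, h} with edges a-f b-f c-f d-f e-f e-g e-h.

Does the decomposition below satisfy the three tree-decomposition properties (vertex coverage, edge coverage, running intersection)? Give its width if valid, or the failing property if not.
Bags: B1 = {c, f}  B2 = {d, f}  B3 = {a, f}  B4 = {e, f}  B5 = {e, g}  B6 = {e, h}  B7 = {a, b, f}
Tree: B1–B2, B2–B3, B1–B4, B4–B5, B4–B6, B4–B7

No — bags containing vertex a are not connected in the tree.

A tree decomposition must satisfy three properties: every vertex lies in some bag; for every edge, both endpoints lie together in some bag; and for every vertex, the bags containing it form a connected subtree. Here bags containing vertex a are not connected in the tree, so the decomposition is invalid.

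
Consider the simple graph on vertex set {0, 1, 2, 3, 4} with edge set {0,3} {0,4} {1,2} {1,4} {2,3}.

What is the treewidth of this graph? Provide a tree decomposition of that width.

Every bag has size at most 3, so the width is 3 − 1 = 2 and tw(G) ≤ 2. Since 3–0–4–1–2–3 is a cycle in G, G is not acyclic. Forests are exactly the graphs of treewidth ≤ 1, so tw(G) ≥ 2. The upper and lower bounds meet at 2, so that is the treewidth.

Treewidth 2.
One optimal decomposition is:
Bags: B1 = {0, 3, 4}  B2 = {1, 3, 4}  B3 = {1, 2, 3}
Tree: B1–B2, B2–B3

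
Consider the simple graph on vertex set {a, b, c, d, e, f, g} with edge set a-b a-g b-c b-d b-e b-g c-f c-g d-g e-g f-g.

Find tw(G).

2

A width-2 tree decomposition is:
Bags: B1 = {b, d, g}  B2 = {a, b, g}  B3 = {b, e, g}  B4 = {b, c, g}  B5 = {c, f, g}
Tree: B1–B2, B2–B3, B2–B4, B4–B5
Each bag holds 3 vertices, so the decomposition has width 2, which upper-bounds the treewidth. Conversely, {c, f, g} is a clique of size 3, and the vertices of any clique must share a bag in every tree decomposition; so some bag has ≥ 3 vertices and tw(G) ≥ 2. Hence tw(G) = 2 exactly.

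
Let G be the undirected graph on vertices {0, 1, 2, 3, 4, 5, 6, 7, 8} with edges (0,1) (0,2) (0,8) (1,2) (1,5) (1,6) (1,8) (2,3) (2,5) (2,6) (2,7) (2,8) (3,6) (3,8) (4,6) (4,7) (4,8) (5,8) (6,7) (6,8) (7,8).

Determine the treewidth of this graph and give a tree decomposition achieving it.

Each bag holds 4 vertices, so the decomposition has width 3, which upper-bounds the treewidth. Conversely, {0, 1, 2, 8} is a clique of size 4, and the vertices of any clique must share a bag in every tree decomposition; so some bag has ≥ 4 vertices and tw(G) ≥ 3. Hence tw(G) = 3 exactly.

Treewidth 3.
Bags: B1 = {2, 3, 6, 8}  B2 = {2, 6, 7, 8}  B3 = {1, 2, 6, 8}  B4 = {0, 1, 2, 8}  B5 = {4, 6, 7, 8}  B6 = {1, 2, 5, 8}
Tree: B1–B2, B2–B3, B3–B4, B2–B5, B3–B6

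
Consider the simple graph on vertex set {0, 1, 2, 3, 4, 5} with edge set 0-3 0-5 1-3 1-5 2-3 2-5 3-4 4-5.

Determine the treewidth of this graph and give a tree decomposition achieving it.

Treewidth 2.
One optimal decomposition is:
Bags: B1 = {3, 4, 5}  B2 = {2, 3, 5}  B3 = {1, 3, 5}  B4 = {0, 3, 5}
Tree: B1–B2, B2–B3, B3–B4

Each bag holds 3 vertices, so the decomposition has width 2, which upper-bounds the treewidth. Since 3–4–5–2–3 is a cycle in G, G is not acyclic. Forests are exactly the graphs of treewidth ≤ 1, so tw(G) ≥ 2. Hence tw(G) = 2 exactly.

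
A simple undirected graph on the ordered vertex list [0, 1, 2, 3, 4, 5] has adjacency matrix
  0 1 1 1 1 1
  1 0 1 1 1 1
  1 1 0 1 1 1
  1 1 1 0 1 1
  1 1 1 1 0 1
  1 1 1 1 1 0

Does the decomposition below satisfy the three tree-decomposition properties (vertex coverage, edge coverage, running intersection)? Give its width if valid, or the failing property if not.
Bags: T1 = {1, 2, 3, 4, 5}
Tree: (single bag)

A tree decomposition must satisfy three properties: every vertex lies in some bag; for every edge, both endpoints lie together in some bag; and for every vertex, the bags containing it form a connected subtree. Here vertex 0 appears in no bag, so the decomposition is invalid.

No — vertex 0 appears in no bag.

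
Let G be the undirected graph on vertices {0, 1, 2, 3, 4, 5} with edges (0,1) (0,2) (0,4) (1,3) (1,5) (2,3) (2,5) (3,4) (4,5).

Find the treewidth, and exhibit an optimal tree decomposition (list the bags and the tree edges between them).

Each bag holds 4 vertices, so the decomposition has width 3, which upper-bounds the treewidth. For the lower bound: the 4 vertex sets {2,5}, {3,4}, {1}, {0} are disjoint, each induces a connected subgraph, and every pair is joined by at least one edge of G. Contracting each set to a single vertex therefore yields K_{4} as a minor, and since treewidth is minor-monotone, tw(G) ≥ tw(K_{4}) = 3. Hence tw(G) = 3 exactly.

Treewidth 3.
One such decomposition:
Bags: B1 = {1, 2, 4, 5}  B2 = {1, 2, 3, 4}  B3 = {0, 1, 2, 4}
Tree: B1–B2, B2–B3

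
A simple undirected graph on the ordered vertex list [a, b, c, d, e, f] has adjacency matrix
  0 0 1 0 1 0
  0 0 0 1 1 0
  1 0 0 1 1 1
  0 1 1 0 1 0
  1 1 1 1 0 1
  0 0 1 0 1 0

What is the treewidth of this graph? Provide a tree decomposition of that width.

The largest bag has 3 vertices, giving width 2; this decomposition certifies tw(G) ≤ 2. On the other hand G contains the 3-clique {c, d, e}. A clique must lie in a single bag of any decomposition, so no decomposition can have width below 2. Hence tw(G) = 2 exactly.

Treewidth 2.
Bags: B1 = {c, e, f}  B2 = {a, c, e}  B3 = {c, d, e}  B4 = {b, d, e}
Tree: B1–B2, B2–B3, B3–B4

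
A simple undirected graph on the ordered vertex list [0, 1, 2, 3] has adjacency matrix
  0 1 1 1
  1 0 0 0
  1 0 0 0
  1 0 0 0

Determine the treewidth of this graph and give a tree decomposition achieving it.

The largest bag has 2 vertices, giving width 1; this decomposition certifies tw(G) ≤ 1. G has an edge, so its treewidth is at least 1. Combining the bounds, tw(G) = 1.

Treewidth 1.
Bags: B1 = {0, 1}  B2 = {0, 3}  B3 = {0, 2}
Tree: B1–B2, B2–B3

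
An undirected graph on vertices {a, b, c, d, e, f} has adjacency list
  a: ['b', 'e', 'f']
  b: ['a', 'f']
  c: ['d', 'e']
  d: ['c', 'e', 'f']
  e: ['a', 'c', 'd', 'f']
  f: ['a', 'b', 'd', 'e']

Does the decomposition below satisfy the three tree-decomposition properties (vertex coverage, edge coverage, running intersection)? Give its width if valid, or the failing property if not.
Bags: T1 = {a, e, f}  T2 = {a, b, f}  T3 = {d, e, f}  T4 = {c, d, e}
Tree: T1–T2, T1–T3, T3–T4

Yes; width 2.

Vertex coverage: the bags together contain {a, b, c, d, e, f}, the full vertex set. Edge coverage: each edge of G has both endpoints in at least one bag. Running intersection: for every vertex, the bags containing it form a connected subtree. All three properties hold, so this is a valid tree decomposition of width max|bag| − 1 = 2, and hence tw(G) ≤ 2.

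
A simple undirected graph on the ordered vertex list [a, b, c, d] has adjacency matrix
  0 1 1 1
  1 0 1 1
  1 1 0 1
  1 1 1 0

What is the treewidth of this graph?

3

A width-3 tree decomposition is:
Bags: B1 = {a, b, c, d}
Tree: (single bag)
A single bag containing all 4 vertices is trivially a valid decomposition of width 3. For the lower bound, the 4 vertices {a, b, c, d} are pairwise adjacent, and any tree decomposition puts a clique entirely inside one bag — forcing width ≥ 3. Hence tw(G) = 3 exactly.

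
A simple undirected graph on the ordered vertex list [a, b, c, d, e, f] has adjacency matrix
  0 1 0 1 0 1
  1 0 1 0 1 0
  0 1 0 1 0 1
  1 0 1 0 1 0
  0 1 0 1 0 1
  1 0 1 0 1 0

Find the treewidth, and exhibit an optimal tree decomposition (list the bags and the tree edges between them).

Treewidth 3.
One optimal decomposition is:
Bags: B1 = {b, c, d, f}  B2 = {a, b, d, f}  B3 = {b, d, e, f}
Tree: B1–B2, B2–B3

Each bag holds 4 vertices, so the decomposition has width 3, which upper-bounds the treewidth. For the lower bound: the 4 vertex sets {c,f}, {a,b}, {d}, {e} are disjoint, each induces a connected subgraph, and every pair is joined by at least one edge of G. Contracting each set to a single vertex therefore yields K_{4} as a minor, and since treewidth is minor-monotone, tw(G) ≥ tw(K_{4}) = 3. The upper and lower bounds meet at 3, so that is the treewidth.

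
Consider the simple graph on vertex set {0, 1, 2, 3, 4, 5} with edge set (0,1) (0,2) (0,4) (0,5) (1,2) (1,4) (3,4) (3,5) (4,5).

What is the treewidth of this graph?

A width-2 tree decomposition is:
Bags: B1 = {3, 4, 5}  B2 = {0, 4, 5}  B3 = {0, 1, 4}  B4 = {0, 1, 2}
Tree: B1–B2, B2–B3, B3–B4
Every bag has size at most 3, so the width is 3 − 1 = 2 and tw(G) ≤ 2. Conversely, {0, 1, 2} is a clique of size 3, and the vertices of any clique must share a bag in every tree decomposition; so some bag has ≥ 3 vertices and tw(G) ≥ 2. Combining the bounds, tw(G) = 2.

2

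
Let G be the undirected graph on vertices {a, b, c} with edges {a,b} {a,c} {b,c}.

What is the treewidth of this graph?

2

A width-2 tree decomposition is:
Bags: B1 = {a, b, c}
Tree: (single bag)
A single bag containing all 3 vertices is trivially a valid decomposition of width 2. On the other hand G contains the 3-clique {a, b, c}. A clique must lie in a single bag of any decomposition, so no decomposition can have width below 2. Therefore the treewidth is 2.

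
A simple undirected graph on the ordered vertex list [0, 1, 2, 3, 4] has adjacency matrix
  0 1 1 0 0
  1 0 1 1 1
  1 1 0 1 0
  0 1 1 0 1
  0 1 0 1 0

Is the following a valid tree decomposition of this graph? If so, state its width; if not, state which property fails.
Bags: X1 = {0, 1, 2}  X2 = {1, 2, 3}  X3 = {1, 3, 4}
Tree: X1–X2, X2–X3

Every vertex of G appears in some bag (union = {0, 1, 2, 3, 4}); every edge is covered by a bag; and for each vertex v the set of bags containing v is connected in the bag tree. The decomposition is therefore valid. The largest bag has 3 vertices, so the width is 2.

Yes; width 2.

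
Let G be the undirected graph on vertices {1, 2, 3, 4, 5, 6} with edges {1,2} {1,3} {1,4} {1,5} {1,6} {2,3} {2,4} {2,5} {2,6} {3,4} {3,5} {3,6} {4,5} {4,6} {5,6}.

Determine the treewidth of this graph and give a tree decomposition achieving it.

Treewidth 5.
Bags: B1 = {1, 2, 3, 4, 5, 6}
Tree: (single bag)

With just one bag of size 6, the width is 6 − 1 = 5, so tw(G) ≤ 5. For the lower bound, the 6 vertices {1, 2, 3, 4, 5, 6} are pairwise adjacent, and any tree decomposition puts a clique entirely inside one bag — forcing width ≥ 5. The upper and lower bounds meet at 5, so that is the treewidth.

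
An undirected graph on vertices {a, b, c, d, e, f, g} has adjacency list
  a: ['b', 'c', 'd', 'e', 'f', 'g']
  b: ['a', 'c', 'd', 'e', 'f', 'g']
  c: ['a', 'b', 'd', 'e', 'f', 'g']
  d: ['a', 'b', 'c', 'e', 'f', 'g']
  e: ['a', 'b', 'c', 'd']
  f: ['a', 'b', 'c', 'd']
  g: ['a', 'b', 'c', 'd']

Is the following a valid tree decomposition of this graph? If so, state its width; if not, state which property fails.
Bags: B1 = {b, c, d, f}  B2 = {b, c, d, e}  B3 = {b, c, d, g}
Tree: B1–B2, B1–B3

A tree decomposition must satisfy three properties: every vertex lies in some bag; for every edge, both endpoints lie together in some bag; and for every vertex, the bags containing it form a connected subtree. Here vertex a appears in no bag, so the decomposition is invalid.

No — vertex a appears in no bag.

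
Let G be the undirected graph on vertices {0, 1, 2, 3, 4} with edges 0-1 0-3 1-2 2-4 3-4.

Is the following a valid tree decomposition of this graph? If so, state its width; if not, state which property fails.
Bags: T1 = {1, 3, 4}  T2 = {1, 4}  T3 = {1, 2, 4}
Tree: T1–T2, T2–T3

No — vertex 0 appears in no bag.

A tree decomposition must satisfy three properties: every vertex lies in some bag; for every edge, both endpoints lie together in some bag; and for every vertex, the bags containing it form a connected subtree. Here vertex 0 appears in no bag, so the decomposition is invalid.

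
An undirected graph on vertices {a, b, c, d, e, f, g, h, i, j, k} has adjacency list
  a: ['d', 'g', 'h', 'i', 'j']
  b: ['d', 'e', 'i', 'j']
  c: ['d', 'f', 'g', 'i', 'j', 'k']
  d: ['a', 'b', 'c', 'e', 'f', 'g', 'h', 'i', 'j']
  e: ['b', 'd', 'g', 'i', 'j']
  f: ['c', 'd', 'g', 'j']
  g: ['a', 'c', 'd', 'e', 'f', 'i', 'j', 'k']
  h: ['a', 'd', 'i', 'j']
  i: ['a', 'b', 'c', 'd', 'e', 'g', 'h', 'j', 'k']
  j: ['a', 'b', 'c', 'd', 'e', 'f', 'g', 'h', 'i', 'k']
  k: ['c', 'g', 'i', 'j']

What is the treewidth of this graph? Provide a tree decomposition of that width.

Treewidth 4.
One optimal decomposition is:
Bags: B1 = {c, d, g, i, j}  B2 = {a, d, g, i, j}  B3 = {d, e, g, i, j}  B4 = {c, g, i, j, k}  B5 = {b, d, e, i, j}  B6 = {a, d, h, i, j}  B7 = {c, d, f, g, j}
Tree: B1–B2, B1–B3, B1–B4, B3–B5, B2–B6, B1–B7

Every bag has size at most 5, so the width is 5 − 1 = 4 and tw(G) ≤ 4. Conversely, {c, d, f, g, j} is a clique of size 5, and the vertices of any clique must share a bag in every tree decomposition; so some bag has ≥ 5 vertices and tw(G) ≥ 4. Hence tw(G) = 4 exactly.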